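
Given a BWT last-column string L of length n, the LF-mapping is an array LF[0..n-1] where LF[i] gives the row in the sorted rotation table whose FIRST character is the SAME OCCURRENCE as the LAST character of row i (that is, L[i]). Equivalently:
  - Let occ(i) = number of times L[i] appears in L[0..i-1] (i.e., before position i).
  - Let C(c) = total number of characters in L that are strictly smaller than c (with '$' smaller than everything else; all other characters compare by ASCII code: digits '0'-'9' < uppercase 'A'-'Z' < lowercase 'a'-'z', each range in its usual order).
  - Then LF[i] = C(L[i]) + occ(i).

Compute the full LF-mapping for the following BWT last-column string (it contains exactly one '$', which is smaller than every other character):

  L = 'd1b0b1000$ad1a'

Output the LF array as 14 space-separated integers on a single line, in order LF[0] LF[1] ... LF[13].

Char counts: '$':1, '0':4, '1':3, 'a':2, 'b':2, 'd':2
C (first-col start): C('$')=0, C('0')=1, C('1')=5, C('a')=8, C('b')=10, C('d')=12
L[0]='d': occ=0, LF[0]=C('d')+0=12+0=12
L[1]='1': occ=0, LF[1]=C('1')+0=5+0=5
L[2]='b': occ=0, LF[2]=C('b')+0=10+0=10
L[3]='0': occ=0, LF[3]=C('0')+0=1+0=1
L[4]='b': occ=1, LF[4]=C('b')+1=10+1=11
L[5]='1': occ=1, LF[5]=C('1')+1=5+1=6
L[6]='0': occ=1, LF[6]=C('0')+1=1+1=2
L[7]='0': occ=2, LF[7]=C('0')+2=1+2=3
L[8]='0': occ=3, LF[8]=C('0')+3=1+3=4
L[9]='$': occ=0, LF[9]=C('$')+0=0+0=0
L[10]='a': occ=0, LF[10]=C('a')+0=8+0=8
L[11]='d': occ=1, LF[11]=C('d')+1=12+1=13
L[12]='1': occ=2, LF[12]=C('1')+2=5+2=7
L[13]='a': occ=1, LF[13]=C('a')+1=8+1=9

Answer: 12 5 10 1 11 6 2 3 4 0 8 13 7 9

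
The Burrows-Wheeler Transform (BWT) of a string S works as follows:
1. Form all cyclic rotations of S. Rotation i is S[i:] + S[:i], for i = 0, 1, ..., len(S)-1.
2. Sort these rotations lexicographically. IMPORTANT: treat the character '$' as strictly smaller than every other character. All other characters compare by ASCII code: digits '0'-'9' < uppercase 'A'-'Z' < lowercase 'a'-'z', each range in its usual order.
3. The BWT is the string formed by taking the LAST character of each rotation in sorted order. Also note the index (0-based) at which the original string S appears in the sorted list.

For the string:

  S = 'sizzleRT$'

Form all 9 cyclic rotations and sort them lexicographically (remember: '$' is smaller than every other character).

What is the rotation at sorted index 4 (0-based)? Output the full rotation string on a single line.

All 9 rotations (rotation i = S[i:]+S[:i]):
  rot[0] = sizzleRT$
  rot[1] = izzleRT$s
  rot[2] = zzleRT$si
  rot[3] = zleRT$siz
  rot[4] = leRT$sizz
  rot[5] = eRT$sizzl
  rot[6] = RT$sizzle
  rot[7] = T$sizzleR
  rot[8] = $sizzleRT
Sorted (with $ < everything):
  sorted[0] = $sizzleRT
  sorted[1] = RT$sizzle
  sorted[2] = T$sizzleR
  sorted[3] = eRT$sizzl
  sorted[4] = izzleRT$s
  sorted[5] = leRT$sizz
  sorted[6] = sizzleRT$
  sorted[7] = zleRT$siz
  sorted[8] = zzleRT$si
sorted[4] = izzleRT$s

Answer: izzleRT$s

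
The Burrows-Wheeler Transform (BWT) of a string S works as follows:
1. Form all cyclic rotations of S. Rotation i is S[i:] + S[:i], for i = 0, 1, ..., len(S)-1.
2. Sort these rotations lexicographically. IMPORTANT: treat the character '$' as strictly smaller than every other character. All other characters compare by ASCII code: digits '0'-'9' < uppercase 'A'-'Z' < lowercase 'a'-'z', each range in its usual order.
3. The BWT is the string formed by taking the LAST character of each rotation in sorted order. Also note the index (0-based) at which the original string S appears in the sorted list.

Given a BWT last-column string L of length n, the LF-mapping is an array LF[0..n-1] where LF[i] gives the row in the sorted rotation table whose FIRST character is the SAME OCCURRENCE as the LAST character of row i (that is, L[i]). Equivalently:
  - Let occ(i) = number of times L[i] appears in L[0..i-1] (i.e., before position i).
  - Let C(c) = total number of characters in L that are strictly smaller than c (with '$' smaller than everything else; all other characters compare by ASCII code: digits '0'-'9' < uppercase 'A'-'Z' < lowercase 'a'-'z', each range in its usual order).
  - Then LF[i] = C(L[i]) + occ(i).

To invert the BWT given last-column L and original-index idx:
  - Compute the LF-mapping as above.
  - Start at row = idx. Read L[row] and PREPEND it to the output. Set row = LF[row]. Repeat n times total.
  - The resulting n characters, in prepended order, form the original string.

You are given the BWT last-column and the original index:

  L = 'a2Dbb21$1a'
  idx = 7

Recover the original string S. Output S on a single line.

Answer: ab2D1b21a$

Derivation:
LF mapping: 6 3 5 8 9 4 1 0 2 7
Walk LF starting at row 7, prepending L[row]:
  step 1: row=7, L[7]='$', prepend. Next row=LF[7]=0
  step 2: row=0, L[0]='a', prepend. Next row=LF[0]=6
  step 3: row=6, L[6]='1', prepend. Next row=LF[6]=1
  step 4: row=1, L[1]='2', prepend. Next row=LF[1]=3
  step 5: row=3, L[3]='b', prepend. Next row=LF[3]=8
  step 6: row=8, L[8]='1', prepend. Next row=LF[8]=2
  step 7: row=2, L[2]='D', prepend. Next row=LF[2]=5
  step 8: row=5, L[5]='2', prepend. Next row=LF[5]=4
  step 9: row=4, L[4]='b', prepend. Next row=LF[4]=9
  step 10: row=9, L[9]='a', prepend. Next row=LF[9]=7
Reversed output: ab2D1b21a$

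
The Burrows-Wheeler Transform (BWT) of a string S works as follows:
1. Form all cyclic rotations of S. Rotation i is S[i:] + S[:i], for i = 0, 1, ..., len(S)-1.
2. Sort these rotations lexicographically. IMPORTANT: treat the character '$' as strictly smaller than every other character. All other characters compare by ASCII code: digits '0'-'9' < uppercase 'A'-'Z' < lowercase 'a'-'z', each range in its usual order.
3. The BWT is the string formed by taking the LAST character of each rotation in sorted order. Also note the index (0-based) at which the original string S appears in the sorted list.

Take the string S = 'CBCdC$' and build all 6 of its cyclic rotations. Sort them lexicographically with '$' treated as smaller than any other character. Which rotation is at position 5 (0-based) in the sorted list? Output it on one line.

All 6 rotations (rotation i = S[i:]+S[:i]):
  rot[0] = CBCdC$
  rot[1] = BCdC$C
  rot[2] = CdC$CB
  rot[3] = dC$CBC
  rot[4] = C$CBCd
  rot[5] = $CBCdC
Sorted (with $ < everything):
  sorted[0] = $CBCdC
  sorted[1] = BCdC$C
  sorted[2] = C$CBCd
  sorted[3] = CBCdC$
  sorted[4] = CdC$CB
  sorted[5] = dC$CBC
sorted[5] = dC$CBC

Answer: dC$CBC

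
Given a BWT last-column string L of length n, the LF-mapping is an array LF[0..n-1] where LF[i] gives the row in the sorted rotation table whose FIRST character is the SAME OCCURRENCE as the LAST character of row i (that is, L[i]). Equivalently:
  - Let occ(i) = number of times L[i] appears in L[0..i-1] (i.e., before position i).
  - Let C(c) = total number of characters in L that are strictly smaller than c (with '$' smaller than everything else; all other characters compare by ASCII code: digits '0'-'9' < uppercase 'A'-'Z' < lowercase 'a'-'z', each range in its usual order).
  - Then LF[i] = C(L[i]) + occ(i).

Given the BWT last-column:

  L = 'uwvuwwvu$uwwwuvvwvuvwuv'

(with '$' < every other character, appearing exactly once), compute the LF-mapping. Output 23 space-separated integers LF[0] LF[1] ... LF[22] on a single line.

Char counts: '$':1, 'u':7, 'v':7, 'w':8
C (first-col start): C('$')=0, C('u')=1, C('v')=8, C('w')=15
L[0]='u': occ=0, LF[0]=C('u')+0=1+0=1
L[1]='w': occ=0, LF[1]=C('w')+0=15+0=15
L[2]='v': occ=0, LF[2]=C('v')+0=8+0=8
L[3]='u': occ=1, LF[3]=C('u')+1=1+1=2
L[4]='w': occ=1, LF[4]=C('w')+1=15+1=16
L[5]='w': occ=2, LF[5]=C('w')+2=15+2=17
L[6]='v': occ=1, LF[6]=C('v')+1=8+1=9
L[7]='u': occ=2, LF[7]=C('u')+2=1+2=3
L[8]='$': occ=0, LF[8]=C('$')+0=0+0=0
L[9]='u': occ=3, LF[9]=C('u')+3=1+3=4
L[10]='w': occ=3, LF[10]=C('w')+3=15+3=18
L[11]='w': occ=4, LF[11]=C('w')+4=15+4=19
L[12]='w': occ=5, LF[12]=C('w')+5=15+5=20
L[13]='u': occ=4, LF[13]=C('u')+4=1+4=5
L[14]='v': occ=2, LF[14]=C('v')+2=8+2=10
L[15]='v': occ=3, LF[15]=C('v')+3=8+3=11
L[16]='w': occ=6, LF[16]=C('w')+6=15+6=21
L[17]='v': occ=4, LF[17]=C('v')+4=8+4=12
L[18]='u': occ=5, LF[18]=C('u')+5=1+5=6
L[19]='v': occ=5, LF[19]=C('v')+5=8+5=13
L[20]='w': occ=7, LF[20]=C('w')+7=15+7=22
L[21]='u': occ=6, LF[21]=C('u')+6=1+6=7
L[22]='v': occ=6, LF[22]=C('v')+6=8+6=14

Answer: 1 15 8 2 16 17 9 3 0 4 18 19 20 5 10 11 21 12 6 13 22 7 14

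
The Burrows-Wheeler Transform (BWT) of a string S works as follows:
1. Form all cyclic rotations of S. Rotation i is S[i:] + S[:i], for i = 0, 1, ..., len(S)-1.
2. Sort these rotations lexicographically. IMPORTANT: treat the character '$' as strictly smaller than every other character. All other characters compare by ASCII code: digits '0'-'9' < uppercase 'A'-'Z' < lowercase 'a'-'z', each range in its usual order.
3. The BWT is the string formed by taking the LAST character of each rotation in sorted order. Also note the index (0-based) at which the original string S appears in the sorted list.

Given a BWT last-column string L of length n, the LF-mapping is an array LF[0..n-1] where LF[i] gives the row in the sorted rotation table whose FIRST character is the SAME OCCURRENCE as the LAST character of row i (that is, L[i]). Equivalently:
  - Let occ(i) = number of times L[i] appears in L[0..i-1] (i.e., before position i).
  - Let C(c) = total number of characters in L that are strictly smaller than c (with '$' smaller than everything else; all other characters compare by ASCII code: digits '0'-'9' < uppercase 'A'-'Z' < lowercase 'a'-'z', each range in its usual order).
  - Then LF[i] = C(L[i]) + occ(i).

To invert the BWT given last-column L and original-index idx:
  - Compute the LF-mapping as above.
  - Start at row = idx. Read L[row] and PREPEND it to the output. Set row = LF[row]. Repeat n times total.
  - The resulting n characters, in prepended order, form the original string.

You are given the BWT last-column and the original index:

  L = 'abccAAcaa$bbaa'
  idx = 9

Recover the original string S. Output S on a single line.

Answer: bbcAabAaacaca$

Derivation:
LF mapping: 3 8 11 12 1 2 13 4 5 0 9 10 6 7
Walk LF starting at row 9, prepending L[row]:
  step 1: row=9, L[9]='$', prepend. Next row=LF[9]=0
  step 2: row=0, L[0]='a', prepend. Next row=LF[0]=3
  step 3: row=3, L[3]='c', prepend. Next row=LF[3]=12
  step 4: row=12, L[12]='a', prepend. Next row=LF[12]=6
  step 5: row=6, L[6]='c', prepend. Next row=LF[6]=13
  step 6: row=13, L[13]='a', prepend. Next row=LF[13]=7
  step 7: row=7, L[7]='a', prepend. Next row=LF[7]=4
  step 8: row=4, L[4]='A', prepend. Next row=LF[4]=1
  step 9: row=1, L[1]='b', prepend. Next row=LF[1]=8
  step 10: row=8, L[8]='a', prepend. Next row=LF[8]=5
  step 11: row=5, L[5]='A', prepend. Next row=LF[5]=2
  step 12: row=2, L[2]='c', prepend. Next row=LF[2]=11
  step 13: row=11, L[11]='b', prepend. Next row=LF[11]=10
  step 14: row=10, L[10]='b', prepend. Next row=LF[10]=9
Reversed output: bbcAabAaacaca$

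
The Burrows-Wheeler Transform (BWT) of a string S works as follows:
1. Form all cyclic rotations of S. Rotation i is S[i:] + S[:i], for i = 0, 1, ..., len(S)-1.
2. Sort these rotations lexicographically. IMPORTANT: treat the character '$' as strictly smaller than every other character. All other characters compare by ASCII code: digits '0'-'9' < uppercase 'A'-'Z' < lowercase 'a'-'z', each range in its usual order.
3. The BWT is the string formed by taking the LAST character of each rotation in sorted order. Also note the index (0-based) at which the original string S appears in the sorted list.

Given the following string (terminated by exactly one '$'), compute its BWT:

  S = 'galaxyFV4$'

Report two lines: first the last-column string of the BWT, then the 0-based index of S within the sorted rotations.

All 10 rotations (rotation i = S[i:]+S[:i]):
  rot[0] = galaxyFV4$
  rot[1] = alaxyFV4$g
  rot[2] = laxyFV4$ga
  rot[3] = axyFV4$gal
  rot[4] = xyFV4$gala
  rot[5] = yFV4$galax
  rot[6] = FV4$galaxy
  rot[7] = V4$galaxyF
  rot[8] = 4$galaxyFV
  rot[9] = $galaxyFV4
Sorted (with $ < everything):
  sorted[0] = $galaxyFV4  (last char: '4')
  sorted[1] = 4$galaxyFV  (last char: 'V')
  sorted[2] = FV4$galaxy  (last char: 'y')
  sorted[3] = V4$galaxyF  (last char: 'F')
  sorted[4] = alaxyFV4$g  (last char: 'g')
  sorted[5] = axyFV4$gal  (last char: 'l')
  sorted[6] = galaxyFV4$  (last char: '$')
  sorted[7] = laxyFV4$ga  (last char: 'a')
  sorted[8] = xyFV4$gala  (last char: 'a')
  sorted[9] = yFV4$galax  (last char: 'x')
Last column: 4VyFgl$aax
Original string S is at sorted index 6

Answer: 4VyFgl$aax
6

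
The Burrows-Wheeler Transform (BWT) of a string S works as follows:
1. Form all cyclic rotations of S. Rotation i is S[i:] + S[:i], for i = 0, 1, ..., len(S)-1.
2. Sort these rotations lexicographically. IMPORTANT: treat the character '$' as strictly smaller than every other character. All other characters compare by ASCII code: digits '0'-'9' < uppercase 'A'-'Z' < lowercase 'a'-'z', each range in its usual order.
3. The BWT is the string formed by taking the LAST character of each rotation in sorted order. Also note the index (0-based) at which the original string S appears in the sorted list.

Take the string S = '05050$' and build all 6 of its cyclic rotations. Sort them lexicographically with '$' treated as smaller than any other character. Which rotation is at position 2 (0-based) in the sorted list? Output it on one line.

All 6 rotations (rotation i = S[i:]+S[:i]):
  rot[0] = 05050$
  rot[1] = 5050$0
  rot[2] = 050$05
  rot[3] = 50$050
  rot[4] = 0$0505
  rot[5] = $05050
Sorted (with $ < everything):
  sorted[0] = $05050
  sorted[1] = 0$0505
  sorted[2] = 050$05
  sorted[3] = 05050$
  sorted[4] = 50$050
  sorted[5] = 5050$0
sorted[2] = 050$05

Answer: 050$05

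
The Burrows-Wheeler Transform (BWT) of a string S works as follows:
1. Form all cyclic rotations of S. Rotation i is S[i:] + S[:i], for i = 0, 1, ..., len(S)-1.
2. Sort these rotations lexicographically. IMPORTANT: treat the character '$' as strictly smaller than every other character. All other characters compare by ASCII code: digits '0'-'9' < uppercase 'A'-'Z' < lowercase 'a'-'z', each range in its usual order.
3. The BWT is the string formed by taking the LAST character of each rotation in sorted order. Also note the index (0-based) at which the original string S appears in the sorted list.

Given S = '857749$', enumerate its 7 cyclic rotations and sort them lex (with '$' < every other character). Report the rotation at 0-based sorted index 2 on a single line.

Answer: 57749$8

Derivation:
All 7 rotations (rotation i = S[i:]+S[:i]):
  rot[0] = 857749$
  rot[1] = 57749$8
  rot[2] = 7749$85
  rot[3] = 749$857
  rot[4] = 49$8577
  rot[5] = 9$85774
  rot[6] = $857749
Sorted (with $ < everything):
  sorted[0] = $857749
  sorted[1] = 49$8577
  sorted[2] = 57749$8
  sorted[3] = 749$857
  sorted[4] = 7749$85
  sorted[5] = 857749$
  sorted[6] = 9$85774
sorted[2] = 57749$8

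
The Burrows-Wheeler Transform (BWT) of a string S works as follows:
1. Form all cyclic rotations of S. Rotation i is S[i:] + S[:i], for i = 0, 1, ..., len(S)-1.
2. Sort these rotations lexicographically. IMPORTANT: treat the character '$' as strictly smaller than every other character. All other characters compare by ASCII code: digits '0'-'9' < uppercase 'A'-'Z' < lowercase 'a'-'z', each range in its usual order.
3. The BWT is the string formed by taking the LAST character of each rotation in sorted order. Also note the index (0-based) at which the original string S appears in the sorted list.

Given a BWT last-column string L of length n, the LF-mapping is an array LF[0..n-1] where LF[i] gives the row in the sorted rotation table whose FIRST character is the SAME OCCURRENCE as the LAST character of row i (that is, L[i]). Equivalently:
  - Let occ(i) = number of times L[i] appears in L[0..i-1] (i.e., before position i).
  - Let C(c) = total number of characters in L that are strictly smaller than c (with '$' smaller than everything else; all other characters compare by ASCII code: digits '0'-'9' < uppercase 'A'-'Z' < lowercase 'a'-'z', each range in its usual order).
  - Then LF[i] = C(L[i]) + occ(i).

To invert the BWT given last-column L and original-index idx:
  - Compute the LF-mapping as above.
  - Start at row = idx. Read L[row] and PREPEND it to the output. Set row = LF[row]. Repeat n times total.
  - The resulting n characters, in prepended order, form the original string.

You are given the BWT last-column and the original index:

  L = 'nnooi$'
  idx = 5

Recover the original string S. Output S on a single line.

Answer: onion$

Derivation:
LF mapping: 2 3 4 5 1 0
Walk LF starting at row 5, prepending L[row]:
  step 1: row=5, L[5]='$', prepend. Next row=LF[5]=0
  step 2: row=0, L[0]='n', prepend. Next row=LF[0]=2
  step 3: row=2, L[2]='o', prepend. Next row=LF[2]=4
  step 4: row=4, L[4]='i', prepend. Next row=LF[4]=1
  step 5: row=1, L[1]='n', prepend. Next row=LF[1]=3
  step 6: row=3, L[3]='o', prepend. Next row=LF[3]=5
Reversed output: onion$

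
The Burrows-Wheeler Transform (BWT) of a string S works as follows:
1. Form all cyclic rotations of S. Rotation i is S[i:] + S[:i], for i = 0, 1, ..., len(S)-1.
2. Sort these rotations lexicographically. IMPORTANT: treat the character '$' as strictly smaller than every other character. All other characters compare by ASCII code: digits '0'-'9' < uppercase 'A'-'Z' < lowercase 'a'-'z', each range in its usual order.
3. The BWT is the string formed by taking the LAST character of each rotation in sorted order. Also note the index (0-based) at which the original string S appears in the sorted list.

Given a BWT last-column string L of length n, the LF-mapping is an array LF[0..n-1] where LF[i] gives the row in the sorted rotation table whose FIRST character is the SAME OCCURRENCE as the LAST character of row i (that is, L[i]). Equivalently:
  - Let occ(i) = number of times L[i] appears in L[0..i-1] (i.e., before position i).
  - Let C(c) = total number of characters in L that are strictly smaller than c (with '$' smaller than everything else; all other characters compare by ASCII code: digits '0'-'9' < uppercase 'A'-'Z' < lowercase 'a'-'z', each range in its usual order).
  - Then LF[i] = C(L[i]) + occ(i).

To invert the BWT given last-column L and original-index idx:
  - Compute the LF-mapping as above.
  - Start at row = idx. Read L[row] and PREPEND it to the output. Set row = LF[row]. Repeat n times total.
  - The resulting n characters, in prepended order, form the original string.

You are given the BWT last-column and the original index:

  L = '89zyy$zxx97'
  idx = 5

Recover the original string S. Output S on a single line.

Answer: xy97zxy9z8$

Derivation:
LF mapping: 2 3 9 7 8 0 10 5 6 4 1
Walk LF starting at row 5, prepending L[row]:
  step 1: row=5, L[5]='$', prepend. Next row=LF[5]=0
  step 2: row=0, L[0]='8', prepend. Next row=LF[0]=2
  step 3: row=2, L[2]='z', prepend. Next row=LF[2]=9
  step 4: row=9, L[9]='9', prepend. Next row=LF[9]=4
  step 5: row=4, L[4]='y', prepend. Next row=LF[4]=8
  step 6: row=8, L[8]='x', prepend. Next row=LF[8]=6
  step 7: row=6, L[6]='z', prepend. Next row=LF[6]=10
  step 8: row=10, L[10]='7', prepend. Next row=LF[10]=1
  step 9: row=1, L[1]='9', prepend. Next row=LF[1]=3
  step 10: row=3, L[3]='y', prepend. Next row=LF[3]=7
  step 11: row=7, L[7]='x', prepend. Next row=LF[7]=5
Reversed output: xy97zxy9z8$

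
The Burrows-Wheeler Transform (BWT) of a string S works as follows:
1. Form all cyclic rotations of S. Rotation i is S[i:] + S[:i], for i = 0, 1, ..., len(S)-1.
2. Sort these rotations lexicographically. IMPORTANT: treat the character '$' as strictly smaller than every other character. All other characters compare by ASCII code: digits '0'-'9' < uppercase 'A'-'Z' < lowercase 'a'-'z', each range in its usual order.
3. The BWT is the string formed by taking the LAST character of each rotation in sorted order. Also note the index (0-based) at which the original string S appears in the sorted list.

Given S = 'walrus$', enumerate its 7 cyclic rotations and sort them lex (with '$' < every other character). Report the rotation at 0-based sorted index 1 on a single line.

Answer: alrus$w

Derivation:
All 7 rotations (rotation i = S[i:]+S[:i]):
  rot[0] = walrus$
  rot[1] = alrus$w
  rot[2] = lrus$wa
  rot[3] = rus$wal
  rot[4] = us$walr
  rot[5] = s$walru
  rot[6] = $walrus
Sorted (with $ < everything):
  sorted[0] = $walrus
  sorted[1] = alrus$w
  sorted[2] = lrus$wa
  sorted[3] = rus$wal
  sorted[4] = s$walru
  sorted[5] = us$walr
  sorted[6] = walrus$
sorted[1] = alrus$w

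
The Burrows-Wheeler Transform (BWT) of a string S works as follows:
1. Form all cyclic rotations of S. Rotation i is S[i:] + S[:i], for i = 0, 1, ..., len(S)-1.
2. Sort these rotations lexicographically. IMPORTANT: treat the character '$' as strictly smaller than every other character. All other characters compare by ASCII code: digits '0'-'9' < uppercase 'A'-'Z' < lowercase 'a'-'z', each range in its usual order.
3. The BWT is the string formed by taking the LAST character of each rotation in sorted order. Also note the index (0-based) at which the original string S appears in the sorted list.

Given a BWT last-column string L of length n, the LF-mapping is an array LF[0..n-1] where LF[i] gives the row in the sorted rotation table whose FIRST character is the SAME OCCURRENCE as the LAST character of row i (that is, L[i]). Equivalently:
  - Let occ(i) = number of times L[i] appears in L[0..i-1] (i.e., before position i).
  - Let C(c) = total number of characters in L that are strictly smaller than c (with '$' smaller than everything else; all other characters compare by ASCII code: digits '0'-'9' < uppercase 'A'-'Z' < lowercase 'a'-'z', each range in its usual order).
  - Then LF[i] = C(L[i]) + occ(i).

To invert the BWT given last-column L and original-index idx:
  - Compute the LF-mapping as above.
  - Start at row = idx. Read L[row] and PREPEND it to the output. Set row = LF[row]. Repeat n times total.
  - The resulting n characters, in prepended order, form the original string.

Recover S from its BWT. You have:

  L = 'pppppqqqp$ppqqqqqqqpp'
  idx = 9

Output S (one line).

LF mapping: 1 2 3 4 5 11 12 13 6 0 7 8 14 15 16 17 18 19 20 9 10
Walk LF starting at row 9, prepending L[row]:
  step 1: row=9, L[9]='$', prepend. Next row=LF[9]=0
  step 2: row=0, L[0]='p', prepend. Next row=LF[0]=1
  step 3: row=1, L[1]='p', prepend. Next row=LF[1]=2
  step 4: row=2, L[2]='p', prepend. Next row=LF[2]=3
  step 5: row=3, L[3]='p', prepend. Next row=LF[3]=4
  step 6: row=4, L[4]='p', prepend. Next row=LF[4]=5
  step 7: row=5, L[5]='q', prepend. Next row=LF[5]=11
  step 8: row=11, L[11]='p', prepend. Next row=LF[11]=8
  step 9: row=8, L[8]='p', prepend. Next row=LF[8]=6
  step 10: row=6, L[6]='q', prepend. Next row=LF[6]=12
  step 11: row=12, L[12]='q', prepend. Next row=LF[12]=14
  step 12: row=14, L[14]='q', prepend. Next row=LF[14]=16
  step 13: row=16, L[16]='q', prepend. Next row=LF[16]=18
  step 14: row=18, L[18]='q', prepend. Next row=LF[18]=20
  step 15: row=20, L[20]='p', prepend. Next row=LF[20]=10
  step 16: row=10, L[10]='p', prepend. Next row=LF[10]=7
  step 17: row=7, L[7]='q', prepend. Next row=LF[7]=13
  step 18: row=13, L[13]='q', prepend. Next row=LF[13]=15
  step 19: row=15, L[15]='q', prepend. Next row=LF[15]=17
  step 20: row=17, L[17]='q', prepend. Next row=LF[17]=19
  step 21: row=19, L[19]='p', prepend. Next row=LF[19]=9
Reversed output: pqqqqppqqqqqppqppppp$

Answer: pqqqqppqqqqqppqppppp$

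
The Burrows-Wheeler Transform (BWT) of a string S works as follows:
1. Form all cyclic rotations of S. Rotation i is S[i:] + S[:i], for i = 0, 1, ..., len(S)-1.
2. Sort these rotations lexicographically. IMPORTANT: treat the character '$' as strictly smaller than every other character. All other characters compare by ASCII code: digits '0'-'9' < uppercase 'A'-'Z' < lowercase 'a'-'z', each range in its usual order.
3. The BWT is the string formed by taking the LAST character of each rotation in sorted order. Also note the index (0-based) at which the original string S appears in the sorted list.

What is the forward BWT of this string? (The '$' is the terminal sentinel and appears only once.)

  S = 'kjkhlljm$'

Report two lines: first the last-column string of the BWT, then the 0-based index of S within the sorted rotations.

All 9 rotations (rotation i = S[i:]+S[:i]):
  rot[0] = kjkhlljm$
  rot[1] = jkhlljm$k
  rot[2] = khlljm$kj
  rot[3] = hlljm$kjk
  rot[4] = lljm$kjkh
  rot[5] = ljm$kjkhl
  rot[6] = jm$kjkhll
  rot[7] = m$kjkhllj
  rot[8] = $kjkhlljm
Sorted (with $ < everything):
  sorted[0] = $kjkhlljm  (last char: 'm')
  sorted[1] = hlljm$kjk  (last char: 'k')
  sorted[2] = jkhlljm$k  (last char: 'k')
  sorted[3] = jm$kjkhll  (last char: 'l')
  sorted[4] = khlljm$kj  (last char: 'j')
  sorted[5] = kjkhlljm$  (last char: '$')
  sorted[6] = ljm$kjkhl  (last char: 'l')
  sorted[7] = lljm$kjkh  (last char: 'h')
  sorted[8] = m$kjkhllj  (last char: 'j')
Last column: mkklj$lhj
Original string S is at sorted index 5

Answer: mkklj$lhj
5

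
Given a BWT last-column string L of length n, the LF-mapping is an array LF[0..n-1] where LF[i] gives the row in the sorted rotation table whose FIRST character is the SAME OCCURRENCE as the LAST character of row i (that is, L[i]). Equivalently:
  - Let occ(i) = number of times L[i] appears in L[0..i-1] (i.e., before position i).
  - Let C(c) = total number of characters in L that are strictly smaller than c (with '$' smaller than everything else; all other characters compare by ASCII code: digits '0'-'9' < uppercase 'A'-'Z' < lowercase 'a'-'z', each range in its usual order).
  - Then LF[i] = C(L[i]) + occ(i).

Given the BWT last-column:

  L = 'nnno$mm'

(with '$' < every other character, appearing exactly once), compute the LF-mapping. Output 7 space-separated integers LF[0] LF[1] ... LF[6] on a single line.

Char counts: '$':1, 'm':2, 'n':3, 'o':1
C (first-col start): C('$')=0, C('m')=1, C('n')=3, C('o')=6
L[0]='n': occ=0, LF[0]=C('n')+0=3+0=3
L[1]='n': occ=1, LF[1]=C('n')+1=3+1=4
L[2]='n': occ=2, LF[2]=C('n')+2=3+2=5
L[3]='o': occ=0, LF[3]=C('o')+0=6+0=6
L[4]='$': occ=0, LF[4]=C('$')+0=0+0=0
L[5]='m': occ=0, LF[5]=C('m')+0=1+0=1
L[6]='m': occ=1, LF[6]=C('m')+1=1+1=2

Answer: 3 4 5 6 0 1 2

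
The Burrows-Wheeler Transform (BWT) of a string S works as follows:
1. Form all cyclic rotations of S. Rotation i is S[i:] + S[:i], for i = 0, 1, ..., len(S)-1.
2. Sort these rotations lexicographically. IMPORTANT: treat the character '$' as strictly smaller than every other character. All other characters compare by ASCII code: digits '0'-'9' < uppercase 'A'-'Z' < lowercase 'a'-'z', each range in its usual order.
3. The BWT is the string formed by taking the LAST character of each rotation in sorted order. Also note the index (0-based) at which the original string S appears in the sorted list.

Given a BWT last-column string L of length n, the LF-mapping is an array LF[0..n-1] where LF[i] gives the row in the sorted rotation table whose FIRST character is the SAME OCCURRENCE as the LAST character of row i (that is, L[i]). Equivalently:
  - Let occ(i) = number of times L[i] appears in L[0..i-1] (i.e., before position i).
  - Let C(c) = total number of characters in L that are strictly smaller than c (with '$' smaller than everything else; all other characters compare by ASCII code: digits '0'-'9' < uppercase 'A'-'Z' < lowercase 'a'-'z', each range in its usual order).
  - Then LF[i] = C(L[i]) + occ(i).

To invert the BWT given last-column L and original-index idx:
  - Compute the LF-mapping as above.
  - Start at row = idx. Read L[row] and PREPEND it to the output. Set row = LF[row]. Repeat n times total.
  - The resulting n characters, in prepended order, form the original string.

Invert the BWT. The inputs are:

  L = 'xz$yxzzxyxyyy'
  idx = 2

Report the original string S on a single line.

Answer: xxyzyyzyxyzx$

Derivation:
LF mapping: 1 10 0 5 2 11 12 3 6 4 7 8 9
Walk LF starting at row 2, prepending L[row]:
  step 1: row=2, L[2]='$', prepend. Next row=LF[2]=0
  step 2: row=0, L[0]='x', prepend. Next row=LF[0]=1
  step 3: row=1, L[1]='z', prepend. Next row=LF[1]=10
  step 4: row=10, L[10]='y', prepend. Next row=LF[10]=7
  step 5: row=7, L[7]='x', prepend. Next row=LF[7]=3
  step 6: row=3, L[3]='y', prepend. Next row=LF[3]=5
  step 7: row=5, L[5]='z', prepend. Next row=LF[5]=11
  step 8: row=11, L[11]='y', prepend. Next row=LF[11]=8
  step 9: row=8, L[8]='y', prepend. Next row=LF[8]=6
  step 10: row=6, L[6]='z', prepend. Next row=LF[6]=12
  step 11: row=12, L[12]='y', prepend. Next row=LF[12]=9
  step 12: row=9, L[9]='x', prepend. Next row=LF[9]=4
  step 13: row=4, L[4]='x', prepend. Next row=LF[4]=2
Reversed output: xxyzyyzyxyzx$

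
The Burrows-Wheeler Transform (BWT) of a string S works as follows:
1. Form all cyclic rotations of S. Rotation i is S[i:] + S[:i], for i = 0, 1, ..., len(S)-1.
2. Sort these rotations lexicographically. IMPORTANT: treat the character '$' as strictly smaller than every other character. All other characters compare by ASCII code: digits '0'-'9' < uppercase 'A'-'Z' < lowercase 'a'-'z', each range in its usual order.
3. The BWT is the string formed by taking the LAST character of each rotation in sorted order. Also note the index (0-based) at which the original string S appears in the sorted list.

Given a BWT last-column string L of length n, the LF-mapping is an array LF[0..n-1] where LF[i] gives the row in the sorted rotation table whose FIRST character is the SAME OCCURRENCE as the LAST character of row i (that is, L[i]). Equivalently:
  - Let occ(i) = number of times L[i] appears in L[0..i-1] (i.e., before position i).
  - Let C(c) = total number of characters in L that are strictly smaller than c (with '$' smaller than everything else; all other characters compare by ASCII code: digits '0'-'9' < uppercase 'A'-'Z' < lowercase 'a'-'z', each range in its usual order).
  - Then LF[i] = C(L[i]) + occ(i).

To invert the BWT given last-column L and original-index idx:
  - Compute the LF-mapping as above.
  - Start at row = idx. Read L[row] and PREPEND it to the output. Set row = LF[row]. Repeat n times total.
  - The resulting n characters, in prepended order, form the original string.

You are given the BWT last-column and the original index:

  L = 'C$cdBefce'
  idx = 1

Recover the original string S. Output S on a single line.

Answer: BcefedcC$

Derivation:
LF mapping: 2 0 3 5 1 6 8 4 7
Walk LF starting at row 1, prepending L[row]:
  step 1: row=1, L[1]='$', prepend. Next row=LF[1]=0
  step 2: row=0, L[0]='C', prepend. Next row=LF[0]=2
  step 3: row=2, L[2]='c', prepend. Next row=LF[2]=3
  step 4: row=3, L[3]='d', prepend. Next row=LF[3]=5
  step 5: row=5, L[5]='e', prepend. Next row=LF[5]=6
  step 6: row=6, L[6]='f', prepend. Next row=LF[6]=8
  step 7: row=8, L[8]='e', prepend. Next row=LF[8]=7
  step 8: row=7, L[7]='c', prepend. Next row=LF[7]=4
  step 9: row=4, L[4]='B', prepend. Next row=LF[4]=1
Reversed output: BcefedcC$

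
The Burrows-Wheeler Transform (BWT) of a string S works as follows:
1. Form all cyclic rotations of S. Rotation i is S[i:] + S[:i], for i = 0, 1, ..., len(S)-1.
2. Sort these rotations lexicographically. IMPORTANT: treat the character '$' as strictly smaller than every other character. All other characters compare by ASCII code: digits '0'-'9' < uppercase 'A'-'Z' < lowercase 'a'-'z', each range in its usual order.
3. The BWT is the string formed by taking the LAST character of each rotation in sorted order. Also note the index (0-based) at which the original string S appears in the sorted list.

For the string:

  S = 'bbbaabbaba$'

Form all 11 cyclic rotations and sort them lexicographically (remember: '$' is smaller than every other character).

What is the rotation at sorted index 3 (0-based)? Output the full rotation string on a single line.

All 11 rotations (rotation i = S[i:]+S[:i]):
  rot[0] = bbbaabbaba$
  rot[1] = bbaabbaba$b
  rot[2] = baabbaba$bb
  rot[3] = aabbaba$bbb
  rot[4] = abbaba$bbba
  rot[5] = bbaba$bbbaa
  rot[6] = baba$bbbaab
  rot[7] = aba$bbbaabb
  rot[8] = ba$bbbaabba
  rot[9] = a$bbbaabbab
  rot[10] = $bbbaabbaba
Sorted (with $ < everything):
  sorted[0] = $bbbaabbaba
  sorted[1] = a$bbbaabbab
  sorted[2] = aabbaba$bbb
  sorted[3] = aba$bbbaabb
  sorted[4] = abbaba$bbba
  sorted[5] = ba$bbbaabba
  sorted[6] = baabbaba$bb
  sorted[7] = baba$bbbaab
  sorted[8] = bbaabbaba$b
  sorted[9] = bbaba$bbbaa
  sorted[10] = bbbaabbaba$
sorted[3] = aba$bbbaabb

Answer: aba$bbbaabb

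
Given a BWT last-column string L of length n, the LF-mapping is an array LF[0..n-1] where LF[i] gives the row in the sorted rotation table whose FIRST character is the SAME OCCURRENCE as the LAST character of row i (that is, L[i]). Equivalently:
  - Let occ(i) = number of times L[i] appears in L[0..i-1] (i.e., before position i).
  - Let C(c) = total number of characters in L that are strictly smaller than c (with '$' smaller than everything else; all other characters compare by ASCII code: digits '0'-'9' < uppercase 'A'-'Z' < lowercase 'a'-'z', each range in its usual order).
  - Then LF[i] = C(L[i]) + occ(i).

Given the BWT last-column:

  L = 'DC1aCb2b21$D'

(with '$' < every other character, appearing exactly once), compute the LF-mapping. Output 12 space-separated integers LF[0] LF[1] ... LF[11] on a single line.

Answer: 7 5 1 9 6 10 3 11 4 2 0 8

Derivation:
Char counts: '$':1, '1':2, '2':2, 'C':2, 'D':2, 'a':1, 'b':2
C (first-col start): C('$')=0, C('1')=1, C('2')=3, C('C')=5, C('D')=7, C('a')=9, C('b')=10
L[0]='D': occ=0, LF[0]=C('D')+0=7+0=7
L[1]='C': occ=0, LF[1]=C('C')+0=5+0=5
L[2]='1': occ=0, LF[2]=C('1')+0=1+0=1
L[3]='a': occ=0, LF[3]=C('a')+0=9+0=9
L[4]='C': occ=1, LF[4]=C('C')+1=5+1=6
L[5]='b': occ=0, LF[5]=C('b')+0=10+0=10
L[6]='2': occ=0, LF[6]=C('2')+0=3+0=3
L[7]='b': occ=1, LF[7]=C('b')+1=10+1=11
L[8]='2': occ=1, LF[8]=C('2')+1=3+1=4
L[9]='1': occ=1, LF[9]=C('1')+1=1+1=2
L[10]='$': occ=0, LF[10]=C('$')+0=0+0=0
L[11]='D': occ=1, LF[11]=C('D')+1=7+1=8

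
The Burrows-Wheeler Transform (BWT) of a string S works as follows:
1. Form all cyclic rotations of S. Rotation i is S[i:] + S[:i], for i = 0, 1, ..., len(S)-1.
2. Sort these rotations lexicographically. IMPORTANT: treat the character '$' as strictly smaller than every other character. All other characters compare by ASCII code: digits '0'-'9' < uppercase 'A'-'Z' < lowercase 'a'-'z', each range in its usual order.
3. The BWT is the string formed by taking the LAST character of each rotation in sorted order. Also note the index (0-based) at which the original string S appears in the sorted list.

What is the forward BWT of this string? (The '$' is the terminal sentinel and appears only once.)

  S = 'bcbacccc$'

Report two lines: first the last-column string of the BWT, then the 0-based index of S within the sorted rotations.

All 9 rotations (rotation i = S[i:]+S[:i]):
  rot[0] = bcbacccc$
  rot[1] = cbacccc$b
  rot[2] = bacccc$bc
  rot[3] = acccc$bcb
  rot[4] = cccc$bcba
  rot[5] = ccc$bcbac
  rot[6] = cc$bcbacc
  rot[7] = c$bcbaccc
  rot[8] = $bcbacccc
Sorted (with $ < everything):
  sorted[0] = $bcbacccc  (last char: 'c')
  sorted[1] = acccc$bcb  (last char: 'b')
  sorted[2] = bacccc$bc  (last char: 'c')
  sorted[3] = bcbacccc$  (last char: '$')
  sorted[4] = c$bcbaccc  (last char: 'c')
  sorted[5] = cbacccc$b  (last char: 'b')
  sorted[6] = cc$bcbacc  (last char: 'c')
  sorted[7] = ccc$bcbac  (last char: 'c')
  sorted[8] = cccc$bcba  (last char: 'a')
Last column: cbc$cbcca
Original string S is at sorted index 3

Answer: cbc$cbcca
3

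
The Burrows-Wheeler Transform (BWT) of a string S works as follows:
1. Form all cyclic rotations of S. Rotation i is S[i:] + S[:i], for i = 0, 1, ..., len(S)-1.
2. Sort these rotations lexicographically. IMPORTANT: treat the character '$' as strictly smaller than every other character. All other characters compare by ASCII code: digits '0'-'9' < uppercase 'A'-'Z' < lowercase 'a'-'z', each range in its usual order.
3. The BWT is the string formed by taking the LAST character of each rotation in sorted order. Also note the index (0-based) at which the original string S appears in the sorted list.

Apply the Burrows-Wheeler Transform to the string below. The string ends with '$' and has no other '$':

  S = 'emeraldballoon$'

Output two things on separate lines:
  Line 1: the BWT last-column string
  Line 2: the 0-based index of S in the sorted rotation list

All 15 rotations (rotation i = S[i:]+S[:i]):
  rot[0] = emeraldballoon$
  rot[1] = meraldballoon$e
  rot[2] = eraldballoon$em
  rot[3] = raldballoon$eme
  rot[4] = aldballoon$emer
  rot[5] = ldballoon$emera
  rot[6] = dballoon$emeral
  rot[7] = balloon$emerald
  rot[8] = alloon$emeraldb
  rot[9] = lloon$emeraldba
  rot[10] = loon$emeraldbal
  rot[11] = oon$emeraldball
  rot[12] = on$emeraldballo
  rot[13] = n$emeraldballoo
  rot[14] = $emeraldballoon
Sorted (with $ < everything):
  sorted[0] = $emeraldballoon  (last char: 'n')
  sorted[1] = aldballoon$emer  (last char: 'r')
  sorted[2] = alloon$emeraldb  (last char: 'b')
  sorted[3] = balloon$emerald  (last char: 'd')
  sorted[4] = dballoon$emeral  (last char: 'l')
  sorted[5] = emeraldballoon$  (last char: '$')
  sorted[6] = eraldballoon$em  (last char: 'm')
  sorted[7] = ldballoon$emera  (last char: 'a')
  sorted[8] = lloon$emeraldba  (last char: 'a')
  sorted[9] = loon$emeraldbal  (last char: 'l')
  sorted[10] = meraldballoon$e  (last char: 'e')
  sorted[11] = n$emeraldballoo  (last char: 'o')
  sorted[12] = on$emeraldballo  (last char: 'o')
  sorted[13] = oon$emeraldball  (last char: 'l')
  sorted[14] = raldballoon$eme  (last char: 'e')
Last column: nrbdl$maaleoole
Original string S is at sorted index 5

Answer: nrbdl$maaleoole
5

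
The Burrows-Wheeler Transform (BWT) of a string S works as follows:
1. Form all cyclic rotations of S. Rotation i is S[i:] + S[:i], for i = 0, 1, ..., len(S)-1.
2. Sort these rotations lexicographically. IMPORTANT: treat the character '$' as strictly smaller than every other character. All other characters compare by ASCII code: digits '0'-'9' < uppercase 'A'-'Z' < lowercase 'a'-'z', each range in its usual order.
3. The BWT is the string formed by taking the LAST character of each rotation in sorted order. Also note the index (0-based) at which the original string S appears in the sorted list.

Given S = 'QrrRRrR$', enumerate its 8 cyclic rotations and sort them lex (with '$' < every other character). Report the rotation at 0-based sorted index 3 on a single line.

All 8 rotations (rotation i = S[i:]+S[:i]):
  rot[0] = QrrRRrR$
  rot[1] = rrRRrR$Q
  rot[2] = rRRrR$Qr
  rot[3] = RRrR$Qrr
  rot[4] = RrR$QrrR
  rot[5] = rR$QrrRR
  rot[6] = R$QrrRRr
  rot[7] = $QrrRRrR
Sorted (with $ < everything):
  sorted[0] = $QrrRRrR
  sorted[1] = QrrRRrR$
  sorted[2] = R$QrrRRr
  sorted[3] = RRrR$Qrr
  sorted[4] = RrR$QrrR
  sorted[5] = rR$QrrRR
  sorted[6] = rRRrR$Qr
  sorted[7] = rrRRrR$Q
sorted[3] = RRrR$Qrr

Answer: RRrR$Qrr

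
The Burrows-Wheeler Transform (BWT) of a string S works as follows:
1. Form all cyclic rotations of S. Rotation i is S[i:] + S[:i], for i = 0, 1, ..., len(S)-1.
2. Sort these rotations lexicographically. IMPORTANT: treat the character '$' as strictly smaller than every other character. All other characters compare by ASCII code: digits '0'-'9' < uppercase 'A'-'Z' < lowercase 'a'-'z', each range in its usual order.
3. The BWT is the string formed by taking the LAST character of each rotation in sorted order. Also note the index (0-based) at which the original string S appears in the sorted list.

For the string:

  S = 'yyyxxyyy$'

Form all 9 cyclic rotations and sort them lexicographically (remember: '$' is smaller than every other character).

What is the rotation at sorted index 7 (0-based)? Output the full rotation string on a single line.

Answer: yyy$yyyxx

Derivation:
All 9 rotations (rotation i = S[i:]+S[:i]):
  rot[0] = yyyxxyyy$
  rot[1] = yyxxyyy$y
  rot[2] = yxxyyy$yy
  rot[3] = xxyyy$yyy
  rot[4] = xyyy$yyyx
  rot[5] = yyy$yyyxx
  rot[6] = yy$yyyxxy
  rot[7] = y$yyyxxyy
  rot[8] = $yyyxxyyy
Sorted (with $ < everything):
  sorted[0] = $yyyxxyyy
  sorted[1] = xxyyy$yyy
  sorted[2] = xyyy$yyyx
  sorted[3] = y$yyyxxyy
  sorted[4] = yxxyyy$yy
  sorted[5] = yy$yyyxxy
  sorted[6] = yyxxyyy$y
  sorted[7] = yyy$yyyxx
  sorted[8] = yyyxxyyy$
sorted[7] = yyy$yyyxx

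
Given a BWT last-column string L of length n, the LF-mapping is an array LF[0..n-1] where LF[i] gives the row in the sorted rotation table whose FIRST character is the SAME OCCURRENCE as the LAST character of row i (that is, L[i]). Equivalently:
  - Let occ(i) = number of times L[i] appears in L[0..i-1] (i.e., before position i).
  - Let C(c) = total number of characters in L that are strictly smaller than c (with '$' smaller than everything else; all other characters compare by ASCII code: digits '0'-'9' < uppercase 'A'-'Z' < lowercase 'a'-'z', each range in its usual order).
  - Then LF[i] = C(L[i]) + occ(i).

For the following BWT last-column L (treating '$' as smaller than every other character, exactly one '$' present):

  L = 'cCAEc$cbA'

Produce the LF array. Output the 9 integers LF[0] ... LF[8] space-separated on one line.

Char counts: '$':1, 'A':2, 'C':1, 'E':1, 'b':1, 'c':3
C (first-col start): C('$')=0, C('A')=1, C('C')=3, C('E')=4, C('b')=5, C('c')=6
L[0]='c': occ=0, LF[0]=C('c')+0=6+0=6
L[1]='C': occ=0, LF[1]=C('C')+0=3+0=3
L[2]='A': occ=0, LF[2]=C('A')+0=1+0=1
L[3]='E': occ=0, LF[3]=C('E')+0=4+0=4
L[4]='c': occ=1, LF[4]=C('c')+1=6+1=7
L[5]='$': occ=0, LF[5]=C('$')+0=0+0=0
L[6]='c': occ=2, LF[6]=C('c')+2=6+2=8
L[7]='b': occ=0, LF[7]=C('b')+0=5+0=5
L[8]='A': occ=1, LF[8]=C('A')+1=1+1=2

Answer: 6 3 1 4 7 0 8 5 2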